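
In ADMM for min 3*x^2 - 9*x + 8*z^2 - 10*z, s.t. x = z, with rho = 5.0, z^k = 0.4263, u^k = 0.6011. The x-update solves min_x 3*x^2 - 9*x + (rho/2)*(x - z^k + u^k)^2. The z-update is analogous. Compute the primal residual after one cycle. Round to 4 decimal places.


ADMM iteration with rho = 5.0, z^k = 0.4263, u^k = 0.6011
Step 1: x-update.
Minimize 3*x^2 - 9*x + (5.0/2)*(x - 0.4263 + 0.6011)^2
FOC: (2*3 + 5.0)*x = 9 + 5.0*(0.4263 - 0.6011)
x^{k+1} = 0.7387
Step 2: z-update.
Minimize 8*z^2 - 10*z + (5.0/2)*(0.7387 - z + 0.6011)^2
FOC: (2*8 + 5.0)*z = 10 + 5.0*(0.7387 + 0.6011)
z^{k+1} = 0.7952
Step 3: u-update.
u^{k+1} = 0.6011 + 0.7387 - 0.7952 = 0.5446
Step 4: Primal residual = |0.7387 - 0.7952| = 0.0565


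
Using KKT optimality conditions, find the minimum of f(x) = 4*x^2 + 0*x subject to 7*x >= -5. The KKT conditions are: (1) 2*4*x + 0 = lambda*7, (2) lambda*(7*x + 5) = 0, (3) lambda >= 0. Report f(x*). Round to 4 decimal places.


Step 1: Try lambda = 0 (constraint inactive).
Stationarity: 2*4*x + 0 = 0
x* = 0/(2*4) = 0.0
Check constraint: 7*0.0 = 0.0 >= -5 -- satisfied.
Step 2: Compute optimal value.
f(x*) = 4*0.0^2 + 0*0.0 = 0.0


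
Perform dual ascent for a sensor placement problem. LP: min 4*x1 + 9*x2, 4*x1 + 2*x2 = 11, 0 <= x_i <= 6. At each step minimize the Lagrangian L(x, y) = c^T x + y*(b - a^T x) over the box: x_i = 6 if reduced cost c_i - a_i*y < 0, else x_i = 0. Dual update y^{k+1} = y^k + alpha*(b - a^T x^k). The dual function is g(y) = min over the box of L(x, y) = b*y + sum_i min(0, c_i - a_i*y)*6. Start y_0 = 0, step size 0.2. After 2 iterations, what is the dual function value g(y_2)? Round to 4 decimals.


Dual ascent for LP: min 4*x1 + 9*x2, 4*x1 + 2*x2 = 11, 0 <= x_i <= 6
Step 1: y^k = 0.0, reduced costs: (4.0, 9.0)
  x^k = (0.0, 0.0), subgradient = b - a^T x = 11.0
  y^{k+1} = 0.0 + 0.2*11.0 = 2.2
Step 2: y^k = 2.2, reduced costs: (-4.8, 4.6)
  x^k = (6.0, 0.0), subgradient = b - a^T x = -13.0
  y^{k+1} = 2.2 + 0.2*-13.0 = -0.4
Dual objective at y_2 = -0.4: reduced costs (5.6, 9.8), box minimizer x = (0.0, 0.0)
g(y_2) = b*y + (c1 - a1*y)*x1 + (c2 - a2*y)*x2 = 11*(-0.4) + 5.6*0.0 + 9.8*0.0 = -4.4 + 0.0 + 0.0 = -4.4


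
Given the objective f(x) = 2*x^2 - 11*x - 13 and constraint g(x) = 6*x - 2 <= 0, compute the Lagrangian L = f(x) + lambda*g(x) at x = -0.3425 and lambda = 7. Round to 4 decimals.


Step 1: Evaluate f(x).
f(-0.3425) = 2*(-0.3425)^2 - 11*(-0.3425) - 13 = -8.9979
Step 2: Evaluate g(x).
g(-0.3425) = 6*-0.3425 - 2 = -4.055
Step 3: Compute Lagrangian.
L = -8.9979 + 7*-4.055 = -37.3829


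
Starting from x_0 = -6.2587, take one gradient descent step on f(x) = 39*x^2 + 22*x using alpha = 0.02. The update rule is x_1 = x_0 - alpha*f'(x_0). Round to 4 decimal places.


We compute the gradient at x_0 and apply the update.
f'(x) = 78*x + 22
f'(-6.2587) = 78*-6.2587 + 22 = -466.1786
x_1 = -6.2587 - 0.02*-466.1786 = 3.0649


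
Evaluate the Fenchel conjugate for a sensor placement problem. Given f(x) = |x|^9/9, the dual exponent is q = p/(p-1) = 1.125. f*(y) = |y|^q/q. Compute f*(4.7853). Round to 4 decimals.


The conjugate exponent q satisfies 1/p + 1/q = 1.
p = 9, so q = 9/(9 - 1) = 1.125
|y|^q = 4.7853^1.125 = 5.8197
f*(4.7853) = 5.8197 / 1.125 = 5.173


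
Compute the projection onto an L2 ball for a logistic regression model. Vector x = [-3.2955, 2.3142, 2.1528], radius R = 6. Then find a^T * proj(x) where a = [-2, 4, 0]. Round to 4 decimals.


Step 1: Compute ||x|| (intermediates to 6 decimals).
||x|| = sqrt((-3.2955)^2 + 2.3142^2 + 2.1528^2) = 4.566223
Step 2: Project.
Since ||x|| <= R, proj = x (no scaling needed).
proj(x) = [-3.2955, 2.3142, 2.1528]
Step 3: Dot product.
a^T * proj(x) = -2*(-3.2955) + 4*2.3142 + 0*2.1528 = 15.8478


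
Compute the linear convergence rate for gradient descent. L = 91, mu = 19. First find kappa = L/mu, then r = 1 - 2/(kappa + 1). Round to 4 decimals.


Step 1: Compute the condition number.
kappa = L/mu = 91/19 = 4.7895
Step 2: Compute the convergence rate.
r = 1 - 2/(kappa + 1) = 1 - 2*mu/(L + mu) = (L - mu)/(L + mu) = 72/110 = 0.6545


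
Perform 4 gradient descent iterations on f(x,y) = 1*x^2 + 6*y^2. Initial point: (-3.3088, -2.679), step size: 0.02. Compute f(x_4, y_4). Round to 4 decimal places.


Gradient descent on f(x,y) = 1*x^2 + 6*y^2.
Starting point: (-3.3088, -2.679), alpha = 0.02
Step 1: grad_x = 2*1*-3.3088 = -6.6176, grad_y = 2*6*-2.679 = -32.148
  x_1 = -3.3088 - 0.02*-6.6176 = -3.1764
  y_1 = -2.679 - 0.02*-32.148 = -2.036
Step 2: grad_x = 2*1*-3.1764 = -6.3529, grad_y = 2*6*-2.036 = -24.4325
  x_2 = -3.1764 - 0.02*-6.3529 = -3.0494
  y_2 = -2.036 - 0.02*-24.4325 = -1.5474
Step 3: grad_x = 2*1*-3.0494 = -6.0988, grad_y = 2*6*-1.5474 = -18.5687
  x_3 = -3.0494 - 0.02*-6.0988 = -2.9274
  y_3 = -1.5474 - 0.02*-18.5687 = -1.176
Step 4: grad_x = 2*1*-2.9274 = -5.8548, grad_y = 2*6*-1.176 = -14.1122
  x_4 = -2.9274 - 0.02*-5.8548 = -2.8103
  y_4 = -1.176 - 0.02*-14.1122 = -0.8938
f(-2.8103, -0.8938) = 1*(-2.8103)^2 + 6*(-0.8938)^2 = 12.6909


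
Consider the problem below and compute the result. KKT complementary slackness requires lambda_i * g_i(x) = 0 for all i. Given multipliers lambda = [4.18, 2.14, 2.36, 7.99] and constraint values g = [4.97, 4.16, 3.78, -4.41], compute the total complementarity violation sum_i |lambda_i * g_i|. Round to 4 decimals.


KKT complementary slackness check:
lambda_1 * g_1 = 4.18 * 4.97 = 20.7746
lambda_2 * g_2 = 2.14 * 4.16 = 8.9024
lambda_3 * g_3 = 2.36 * 3.78 = 8.9208
lambda_4 * g_4 = 7.99 * -4.41 = -35.2359
Total violation = 20.7746 + 8.9024 + 8.9208 + 35.2359 = 73.8337


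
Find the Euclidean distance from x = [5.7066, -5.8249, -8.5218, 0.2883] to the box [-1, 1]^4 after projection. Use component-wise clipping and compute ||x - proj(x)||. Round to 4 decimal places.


Project each component onto [-1, 1].
clip(5.7066) = 1.0, clip(-5.8249) = -1.0, clip(-8.5218) = -1.0, clip(0.2883) = 0.2883
Projection = [1.0, -1.0, -1.0, 0.2883]
Squared diffs: [22.1521, 23.2797, 56.5775, 0.0]
Distance = sqrt(102.0093) = 10.1


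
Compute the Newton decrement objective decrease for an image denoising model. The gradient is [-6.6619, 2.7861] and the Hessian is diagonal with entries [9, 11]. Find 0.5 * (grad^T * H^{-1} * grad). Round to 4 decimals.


Step 1: H is diagonal, so H^(-1) * g = [-0.7402, 0.2533].
Step 2: g^T H^(-1) g = sum_i g_i^2 / H_ii
  = (-6.6619)^2/9 + (2.7861)^2/11
  = 4.9312 + 0.7057 = 5.6369
Step 3: Objective decrease = 0.5 * g^T H^(-1) g = 2.8184


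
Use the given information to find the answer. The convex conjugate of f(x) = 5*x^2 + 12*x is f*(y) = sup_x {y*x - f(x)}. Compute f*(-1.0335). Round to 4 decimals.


f*(y) = sup_x {y*x - a*x^2 - b*x} = sup_x {(y-b)*x - a*x^2}
FOC: (y - b) - 2a*x = 0 => x* = (y - b)/(2a)
x* = (-1.0335 - 12)/(2*5) = -1.3034
f*(-1.0335) = (y-b)^2/(4a) = (-1.0335 - 12)^2/(4*5)
= 169.8721/20 = 8.4936


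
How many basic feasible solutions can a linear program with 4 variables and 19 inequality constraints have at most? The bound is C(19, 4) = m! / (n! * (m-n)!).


Each vertex corresponds to some choice of n active constraints out of m, so the number of vertices is at most C(m, n) = m! / (n!(m-n)!).
m = 19, n = 4
Numerator: 19 * 18 * 17 * 16
Denominator: 4! = 24
C(19, 4) = 3876


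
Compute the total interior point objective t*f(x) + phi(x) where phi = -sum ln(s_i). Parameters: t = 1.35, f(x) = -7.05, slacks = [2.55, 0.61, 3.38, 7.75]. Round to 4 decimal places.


Step 1: Compute log-barrier.
ln values: [0.9361, -0.4943, 1.2179, 2.0477]
phi = -(0.9361 - 0.4943 + 1.2179 + 2.0477) = -3.7074
Step 2: Compute augmented objective.
t*f(x) = 1.35*-7.05 = -9.5175
Total = -9.5175 - 3.7074 = -13.2249


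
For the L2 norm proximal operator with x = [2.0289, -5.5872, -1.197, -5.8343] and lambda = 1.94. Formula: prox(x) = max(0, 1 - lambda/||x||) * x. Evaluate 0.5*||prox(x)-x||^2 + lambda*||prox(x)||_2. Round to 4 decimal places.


Step 1: Compute ||x||.
||x|| = 8.4146
Step 2: Compute scaling factor.
scale = max(0, 1 - 1.94/8.4146) = 0.7694
Step 3: prox(x) = [1.5611, -4.2991, -0.921, -4.4892]
||prox(x)|| = 6.4746
Step 4: Proximal objective.
0.5*||prox-x||^2 = 1.8818
lambda*||prox|| = 12.5607
Total = 14.4425


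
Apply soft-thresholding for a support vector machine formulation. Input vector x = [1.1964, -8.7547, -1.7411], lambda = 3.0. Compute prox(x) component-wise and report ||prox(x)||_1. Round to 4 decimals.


Soft-thresholding with lambda = 3.0:
prox(1.1964) = sign(1.1964)*max(|1.1964| - 3.0, 0) = 0.0
prox(-8.7547) = sign(-8.7547)*max(|-8.7547| - 3.0, 0) = -5.7547
prox(-1.7411) = sign(-1.7411)*max(|-1.7411| - 3.0, 0) = 0.0
prox(x) = [0.0, -5.7547, 0.0]
||prox(x)||_1 = 0.0 + 5.7547 + 0.0 = 5.7547


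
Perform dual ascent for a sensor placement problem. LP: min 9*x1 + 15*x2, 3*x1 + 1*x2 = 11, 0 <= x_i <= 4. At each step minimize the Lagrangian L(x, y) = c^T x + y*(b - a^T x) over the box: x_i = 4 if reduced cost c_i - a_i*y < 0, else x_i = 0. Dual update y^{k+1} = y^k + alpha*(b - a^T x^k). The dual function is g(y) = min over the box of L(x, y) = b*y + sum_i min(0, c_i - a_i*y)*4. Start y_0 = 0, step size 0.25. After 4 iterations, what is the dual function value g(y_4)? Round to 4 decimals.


Dual ascent for LP: min 9*x1 + 15*x2, 3*x1 + 1*x2 = 11, 0 <= x_i <= 4
Step 1: y^k = 0.0, reduced costs: (9.0, 15.0)
  x^k = (0.0, 0.0), subgradient = b - a^T x = 11.0
  y^{k+1} = 0.0 + 0.25*11.0 = 2.75
Step 2: y^k = 2.75, reduced costs: (0.75, 12.25)
  x^k = (0.0, 0.0), subgradient = b - a^T x = 11.0
  y^{k+1} = 2.75 + 0.25*11.0 = 5.5
Step 3: y^k = 5.5, reduced costs: (-7.5, 9.5)
  x^k = (4.0, 0.0), subgradient = b - a^T x = -1.0
  y^{k+1} = 5.5 + 0.25*-1.0 = 5.25
Step 4: y^k = 5.25, reduced costs: (-6.75, 9.75)
  x^k = (4.0, 0.0), subgradient = b - a^T x = -1.0
  y^{k+1} = 5.25 + 0.25*-1.0 = 5.0
Dual objective at y_4 = 5.0: reduced costs (-6.0, 10.0), box minimizer x = (4.0, 0.0)
g(y_4) = b*y + (c1 - a1*y)*x1 + (c2 - a2*y)*x2 = 11*5.0 + (-6.0)*4.0 + 10.0*0.0 = 55.0 - 24.0 + 0.0 = 31.0


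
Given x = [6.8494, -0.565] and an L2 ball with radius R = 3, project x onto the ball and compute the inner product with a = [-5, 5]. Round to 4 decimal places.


Step 1: Compute ||x|| (intermediates to 6 decimals).
||x|| = sqrt(6.8494^2 + (-0.565)^2) = 6.872664
Step 2: Project.
Since ||x|| > R, scale = R/||x|| = 3/6.872664 = 0.436512, proj(x) = scale * x
proj(x) = [2.989845, -0.246629]
Step 3: Dot product.
a^T * proj(x) = -5*2.989845 + 5*(-0.246629) = -16.1824


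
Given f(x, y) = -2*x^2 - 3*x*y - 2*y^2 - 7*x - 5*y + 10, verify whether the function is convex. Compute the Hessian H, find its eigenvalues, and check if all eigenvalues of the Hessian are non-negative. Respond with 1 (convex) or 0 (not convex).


The Hessian of f(x,y) = -2*x^2 - 3*x*y - 2*y^2 - 7*x - 5*y + 10 is:
H = [[-4, -3], [-3, -4]]
Trace = -4 - 4 = -8
Determinant = -4*-4 - (-3)^2 = 7
Discriminant = (-8)^2 - 4*7 = 36.0
Eigenvalues: lambda_1 = -7.0, lambda_2 = -1.0
The function is not convex.

0


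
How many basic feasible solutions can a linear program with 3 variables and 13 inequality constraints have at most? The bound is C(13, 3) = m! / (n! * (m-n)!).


Each vertex corresponds to some choice of n active constraints out of m, so the number of vertices is at most C(m, n) = m! / (n!(m-n)!).
m = 13, n = 3
Numerator: 13 * 12 * 11
Denominator: 3! = 6
C(13, 3) = 286


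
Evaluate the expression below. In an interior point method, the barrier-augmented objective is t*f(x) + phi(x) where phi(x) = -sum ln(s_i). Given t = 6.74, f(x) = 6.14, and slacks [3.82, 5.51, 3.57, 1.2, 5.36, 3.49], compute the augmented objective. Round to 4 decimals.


Step 1: Compute log-barrier.
ln values: [1.3403, 1.7066, 1.2726, 0.1823, 1.679, 1.2499]
phi = -(1.3403 + 1.7066 + 1.2726 + 0.1823 + 1.679 + 1.2499) = -7.4306
Step 2: Compute augmented objective.
t*f(x) = 6.74*6.14 = 41.3836
Total = 41.3836 - 7.4306 = 33.953


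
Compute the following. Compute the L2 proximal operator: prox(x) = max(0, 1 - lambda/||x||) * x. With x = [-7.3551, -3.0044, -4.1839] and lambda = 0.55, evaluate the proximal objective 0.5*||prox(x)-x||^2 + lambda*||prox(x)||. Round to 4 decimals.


Step 1: Compute ||x||.
||x|| = 8.9794
Step 2: Compute scaling factor.
scale = max(0, 1 - 0.55/8.9794) = 0.9387
Step 3: prox(x) = [-6.9046, -2.8204, -3.9276]
||prox(x)|| = 8.4294
Step 4: Proximal objective.
0.5*||prox-x||^2 = 0.1513
lambda*||prox|| = 4.6362
Total = 4.7874


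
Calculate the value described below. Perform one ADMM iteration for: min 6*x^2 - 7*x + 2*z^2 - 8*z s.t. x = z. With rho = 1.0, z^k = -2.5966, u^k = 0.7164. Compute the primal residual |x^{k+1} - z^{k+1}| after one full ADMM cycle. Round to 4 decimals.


ADMM iteration with rho = 1.0, z^k = -2.5966, u^k = 0.7164
Step 1: x-update.
Minimize 6*x^2 - 7*x + (1.0/2)*(x + 2.5966 + 0.7164)^2
FOC: (2*6 + 1.0)*x = 7 + 1.0*(-2.5966 - 0.7164)
x^{k+1} = 0.2836
Step 2: z-update.
Minimize 2*z^2 - 8*z + (1.0/2)*(0.2836 - z + 0.7164)^2
FOC: (2*2 + 1.0)*z = 8 + 1.0*(0.2836 + 0.7164)
z^{k+1} = 1.8
Step 3: u-update.
u^{k+1} = 0.7164 + 0.2836 - 1.8 = -0.8
Step 4: Primal residual = |0.2836 - 1.8| = 1.5164


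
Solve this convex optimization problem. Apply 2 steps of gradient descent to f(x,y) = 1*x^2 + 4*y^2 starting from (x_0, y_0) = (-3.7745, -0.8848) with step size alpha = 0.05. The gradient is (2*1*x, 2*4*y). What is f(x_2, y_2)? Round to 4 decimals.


Gradient descent on f(x,y) = 1*x^2 + 4*y^2.
Starting point: (-3.7745, -0.8848), alpha = 0.05
Step 1: grad_x = 2*1*-3.7745 = -7.549, grad_y = 2*4*-0.8848 = -7.0784
  x_1 = -3.7745 - 0.05*-7.549 = -3.3971
  y_1 = -0.8848 - 0.05*-7.0784 = -0.5309
Step 2: grad_x = 2*1*-3.3971 = -6.7941, grad_y = 2*4*-0.5309 = -4.247
  x_2 = -3.3971 - 0.05*-6.7941 = -3.0573
  y_2 = -0.5309 - 0.05*-4.247 = -0.3185
f(-3.0573, -0.3185) = 1*(-3.0573)^2 + 4*(-0.3185)^2 = 9.7532


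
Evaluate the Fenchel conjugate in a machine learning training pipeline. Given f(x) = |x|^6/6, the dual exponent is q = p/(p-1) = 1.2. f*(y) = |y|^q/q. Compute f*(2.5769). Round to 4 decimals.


The conjugate exponent q satisfies 1/p + 1/q = 1.
p = 6, so q = 6/(6 - 1) = 1.2
|y|^q = 2.5769^1.2 = 3.114
f*(2.5769) = 3.114 / 1.2 = 2.595


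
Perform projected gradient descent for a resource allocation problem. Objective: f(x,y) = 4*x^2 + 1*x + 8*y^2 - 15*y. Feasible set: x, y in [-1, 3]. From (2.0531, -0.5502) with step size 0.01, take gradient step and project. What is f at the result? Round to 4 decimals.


Step 1: Compute gradient at (2.0531, -0.5502).
grad_x = 2*4*2.0531 + 1 = 17.4248
grad_y = 2*8*-0.5502 - 15 = -23.8032
Step 2: Gradient step.
x_raw = 2.0531 - 0.01*17.4248 = 1.8789
y_raw = -0.5502 - 0.01*-23.8032 = -0.3122
Step 3: Project onto [-1, 3].
x_proj = clip(1.8789) = 1.8789
y_proj = clip(-0.3122) = -0.3122
Step 4: Evaluate f.
f(1.8789, -0.3122) = 21.4613


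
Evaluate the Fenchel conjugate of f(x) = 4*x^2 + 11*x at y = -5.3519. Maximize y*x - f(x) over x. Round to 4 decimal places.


f*(y) = sup_x {y*x - a*x^2 - b*x} = sup_x {(y-b)*x - a*x^2}
FOC: (y - b) - 2a*x = 0 => x* = (y - b)/(2a)
x* = (-5.3519 - 11)/(2*4) = -2.044
f*(-5.3519) = (y-b)^2/(4a) = (-5.3519 - 11)^2/(4*4)
= 267.3846/16 = 16.7115


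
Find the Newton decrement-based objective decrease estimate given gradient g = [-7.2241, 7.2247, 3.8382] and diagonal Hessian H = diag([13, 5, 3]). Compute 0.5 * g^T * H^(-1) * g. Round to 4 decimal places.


Step 1: H is diagonal, so H^(-1) * g = [-0.5557, 1.4449, 1.2794].
Step 2: g^T H^(-1) g = sum_i g_i^2 / H_ii
  = (-7.2241)^2/13 + (7.2247)^2/5 + (3.8382)^2/3
  = 4.0144 + 10.4393 + 4.9106 = 19.3643
Step 3: Objective decrease = 0.5 * g^T H^(-1) g = 9.6821


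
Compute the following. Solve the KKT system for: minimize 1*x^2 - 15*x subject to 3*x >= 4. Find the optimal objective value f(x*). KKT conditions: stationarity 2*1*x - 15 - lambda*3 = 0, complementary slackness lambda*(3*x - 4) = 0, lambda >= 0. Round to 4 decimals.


Step 1: Try lambda = 0 (constraint inactive).
Stationarity: 2*1*x - 15 = 0
x* = 15/(2*1) = 7.5
Check constraint: 3*7.5 = 22.5 >= 4 -- satisfied.
Step 2: Compute optimal value.
f(x*) = 1*7.5^2 - 15*7.5 = -56.25


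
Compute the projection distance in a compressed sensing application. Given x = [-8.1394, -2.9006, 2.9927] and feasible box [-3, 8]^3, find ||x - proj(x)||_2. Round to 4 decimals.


Project each component onto [-3, 8].
clip(-8.1394) = -3.0, clip(-2.9006) = -2.9006, clip(2.9927) = 2.9927
Projection = [-3.0, -2.9006, 2.9927]
Squared diffs: [26.4134, 0.0, 0.0]
Distance = sqrt(26.4134) = 5.1394


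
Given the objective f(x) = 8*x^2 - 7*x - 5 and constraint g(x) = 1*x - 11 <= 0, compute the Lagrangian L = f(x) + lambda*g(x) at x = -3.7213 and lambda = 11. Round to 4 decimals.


Step 1: Evaluate f(x).
f(-3.7213) = 8*(-3.7213)^2 - 7*(-3.7213) - 5 = 131.8337
Step 2: Evaluate g(x).
g(-3.7213) = 1*-3.7213 - 11 = -14.7213
Step 3: Compute Lagrangian.
L = 131.8337 + 11*-14.7213 = -30.1006


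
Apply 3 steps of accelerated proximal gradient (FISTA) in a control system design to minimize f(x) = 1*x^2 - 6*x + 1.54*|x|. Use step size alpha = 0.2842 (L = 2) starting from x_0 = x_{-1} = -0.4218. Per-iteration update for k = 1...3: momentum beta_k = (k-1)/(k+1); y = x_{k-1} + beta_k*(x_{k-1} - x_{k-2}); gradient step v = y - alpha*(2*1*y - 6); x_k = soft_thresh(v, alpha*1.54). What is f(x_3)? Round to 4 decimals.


FISTA on f(x) = 1*x^2 - 6*x + 1.54*|x|
L = 2, alpha = 0.2842
Iteration 1: beta = 0.0, y = -0.4218 + 0.0*(-0.4218 + 0.4218) = -0.4218
  grad(y) = -6.8436, v = y - alpha*grad = 1.5232
  prox(v) = soft_thresh(1.5232, 0.4377) = 1.0855
Iteration 2: beta = 0.3333, y = 1.0855 + 0.3333*(1.0855 + 0.4218) = 1.5879
  grad(y) = -2.8242, v = y - alpha*grad = 2.3905
  prox(v) = soft_thresh(2.3905, 0.4377) = 1.9529
Iteration 3: beta = 0.5, y = 1.9529 + 0.5*(1.9529 - 1.0855) = 2.3866
  grad(y) = -1.2269, v = y - alpha*grad = 2.7352
  prox(v) = soft_thresh(2.7352, 0.4377) = 2.2976
f(x_3) = 1*2.2976^2 - 6*2.2976 + 1.54*|2.2976| = -4.9683


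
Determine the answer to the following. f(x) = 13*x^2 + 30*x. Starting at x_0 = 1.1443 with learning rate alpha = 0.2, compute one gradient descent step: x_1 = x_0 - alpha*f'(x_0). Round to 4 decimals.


We compute the gradient at x_0 and apply the update.
f'(x) = 26*x + 30
f'(1.1443) = 26*1.1443 + 30 = 59.7518
x_1 = 1.1443 - 0.2*59.7518 = -10.8061


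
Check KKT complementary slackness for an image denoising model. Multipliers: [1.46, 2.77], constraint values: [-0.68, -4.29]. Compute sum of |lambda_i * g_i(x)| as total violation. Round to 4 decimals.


KKT complementary slackness check:
lambda_1 * g_1 = 1.46 * -0.68 = -0.9928
lambda_2 * g_2 = 2.77 * -4.29 = -11.8833
Total violation = 0.9928 + 11.8833 = 12.8761


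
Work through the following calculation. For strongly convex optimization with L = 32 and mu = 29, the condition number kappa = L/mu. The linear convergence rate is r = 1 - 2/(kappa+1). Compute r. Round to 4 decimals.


Step 1: Compute the condition number.
kappa = L/mu = 32/29 = 1.1034
Step 2: Compute the convergence rate.
r = 1 - 2/(kappa + 1) = 1 - 2*mu/(L + mu) = (L - mu)/(L + mu) = 3/61 = 0.0492


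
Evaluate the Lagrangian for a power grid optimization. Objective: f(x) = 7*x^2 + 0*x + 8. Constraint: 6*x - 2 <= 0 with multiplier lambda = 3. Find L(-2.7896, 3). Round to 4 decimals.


Step 1: Evaluate f(x).
f(-2.7896) = 7*(-2.7896)^2 + 0*(-2.7896) + 8 = 62.4731
Step 2: Evaluate g(x).
g(-2.7896) = 6*-2.7896 - 2 = -18.7376
Step 3: Compute Lagrangian.
L = 62.4731 + 3*-18.7376 = 6.2603


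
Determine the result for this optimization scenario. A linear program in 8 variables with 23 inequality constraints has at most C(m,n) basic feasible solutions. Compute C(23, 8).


Each vertex corresponds to some choice of n active constraints out of m, so the number of vertices is at most C(m, n) = m! / (n!(m-n)!).
m = 23, n = 8
Numerator: 23 * 22 * 21 * 20 * 19 * 18 * 17 * 16
Denominator: 8! = 40320
C(23, 8) = 490314


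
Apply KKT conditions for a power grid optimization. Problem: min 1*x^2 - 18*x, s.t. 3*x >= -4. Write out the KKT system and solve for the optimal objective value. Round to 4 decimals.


Step 1: Try lambda = 0 (constraint inactive).
Stationarity: 2*1*x - 18 = 0
x* = 18/(2*1) = 9.0
Check constraint: 3*9.0 = 27.0 >= -4 -- satisfied.
Step 2: Compute optimal value.
f(x*) = 1*9.0^2 - 18*9.0 = -81.0


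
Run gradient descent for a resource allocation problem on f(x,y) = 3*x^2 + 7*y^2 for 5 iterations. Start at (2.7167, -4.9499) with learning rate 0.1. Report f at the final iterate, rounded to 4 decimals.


Gradient descent on f(x,y) = 3*x^2 + 7*y^2.
Starting point: (2.7167, -4.9499), alpha = 0.1
Step 1: grad_x = 2*3*2.7167 = 16.3002, grad_y = 2*7*-4.9499 = -69.2986
  x_1 = 2.7167 - 0.1*16.3002 = 1.0867
  y_1 = -4.9499 - 0.1*-69.2986 = 1.98
Step 2: grad_x = 2*3*1.0867 = 6.5201, grad_y = 2*7*1.98 = 27.7194
  x_2 = 1.0867 - 0.1*6.5201 = 0.4347
  y_2 = 1.98 - 0.1*27.7194 = -0.792
Step 3: grad_x = 2*3*0.4347 = 2.608, grad_y = 2*7*-0.792 = -11.0878
  x_3 = 0.4347 - 0.1*2.608 = 0.1739
  y_3 = -0.792 - 0.1*-11.0878 = 0.3168
Step 4: grad_x = 2*3*0.1739 = 1.0432, grad_y = 2*7*0.3168 = 4.4351
  x_4 = 0.1739 - 0.1*1.0432 = 0.0695
  y_4 = 0.3168 - 0.1*4.4351 = -0.1267
Step 5: grad_x = 2*3*0.0695 = 0.4173, grad_y = 2*7*-0.1267 = -1.774
  x_5 = 0.0695 - 0.1*0.4173 = 0.0278
  y_5 = -0.1267 - 0.1*-1.774 = 0.0507
f(0.0278, 0.0507) = 3*0.0278^2 + 7*0.0507^2 = 0.0203


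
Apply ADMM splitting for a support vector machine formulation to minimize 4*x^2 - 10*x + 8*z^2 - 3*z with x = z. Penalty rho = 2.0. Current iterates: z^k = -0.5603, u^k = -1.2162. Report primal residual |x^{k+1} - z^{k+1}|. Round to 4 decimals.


ADMM iteration with rho = 2.0, z^k = -0.5603, u^k = -1.2162
Step 1: x-update.
Minimize 4*x^2 - 10*x + (2.0/2)*(x + 0.5603 - 1.2162)^2
FOC: (2*4 + 2.0)*x = 10 + 2.0*(-0.5603 + 1.2162)
x^{k+1} = 1.1312
Step 2: z-update.
Minimize 8*z^2 - 3*z + (2.0/2)*(1.1312 - z - 1.2162)^2
FOC: (2*8 + 2.0)*z = 3 + 2.0*(1.1312 - 1.2162)
z^{k+1} = 0.1572
Step 3: u-update.
u^{k+1} = -1.2162 + 1.1312 - 0.1572 = -0.2422
Step 4: Primal residual = |1.1312 - 0.1572| = 0.974


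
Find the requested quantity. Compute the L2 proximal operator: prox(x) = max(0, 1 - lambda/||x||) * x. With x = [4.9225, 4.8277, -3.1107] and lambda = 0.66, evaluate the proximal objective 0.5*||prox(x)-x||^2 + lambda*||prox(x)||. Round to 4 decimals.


Step 1: Compute ||x||.
||x|| = 7.564
Step 2: Compute scaling factor.
scale = max(0, 1 - 0.66/7.564) = 0.9127
Step 3: prox(x) = [4.493, 4.4065, -2.8393]
||prox(x)|| = 6.904
Step 4: Proximal objective.
0.5*||prox-x||^2 = 0.2178
lambda*||prox|| = 4.5566
Total = 4.7744


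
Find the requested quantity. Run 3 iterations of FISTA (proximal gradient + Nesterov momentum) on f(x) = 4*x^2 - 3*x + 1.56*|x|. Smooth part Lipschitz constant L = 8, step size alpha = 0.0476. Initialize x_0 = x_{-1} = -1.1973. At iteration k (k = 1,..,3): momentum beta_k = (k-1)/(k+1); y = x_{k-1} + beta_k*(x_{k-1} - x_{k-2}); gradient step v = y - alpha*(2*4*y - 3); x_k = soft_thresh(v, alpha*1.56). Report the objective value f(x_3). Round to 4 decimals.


FISTA on f(x) = 4*x^2 - 3*x + 1.56*|x|
L = 8, alpha = 0.0476
Iteration 1: beta = 0.0, y = -1.1973 + 0.0*(-1.1973 + 1.1973) = -1.1973
  grad(y) = -12.5784, v = y - alpha*grad = -0.5986
  prox(v) = soft_thresh(-0.5986, 0.0743) = -0.5243
Iteration 2: beta = 0.3333, y = -0.5243 + 0.3333*(-0.5243 + 1.1973) = -0.3
  grad(y) = -5.3999, v = y - alpha*grad = -0.0429
  prox(v) = soft_thresh(-0.0429, 0.0743) = 0.0
Iteration 3: beta = 0.5, y = 0.0 + 0.5*(0.0 + 0.5243) = 0.2622
  grad(y) = -0.9028, v = y - alpha*grad = 0.3051
  prox(v) = soft_thresh(0.3051, 0.0743) = 0.2309
f(x_3) = 4*0.2309^2 - 3*0.2309 + 1.56*|0.2309| = -0.1192


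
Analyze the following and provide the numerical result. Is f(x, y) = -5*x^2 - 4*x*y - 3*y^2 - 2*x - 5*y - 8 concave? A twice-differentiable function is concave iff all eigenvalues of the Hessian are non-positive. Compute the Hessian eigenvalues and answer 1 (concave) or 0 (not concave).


The Hessian of f(x,y) = -5*x^2 - 4*x*y - 3*y^2 - 2*x - 5*y - 8 is:
H = [[-10, -4], [-4, -6]]
Trace = -10 - 6 = -16
Determinant = -10*-6 - (-4)^2 = 44
Discriminant = (-16)^2 - 4*44 = 80.0
Eigenvalues: lambda_1 = -12.4721, lambda_2 = -3.5279
The function is concave.

1


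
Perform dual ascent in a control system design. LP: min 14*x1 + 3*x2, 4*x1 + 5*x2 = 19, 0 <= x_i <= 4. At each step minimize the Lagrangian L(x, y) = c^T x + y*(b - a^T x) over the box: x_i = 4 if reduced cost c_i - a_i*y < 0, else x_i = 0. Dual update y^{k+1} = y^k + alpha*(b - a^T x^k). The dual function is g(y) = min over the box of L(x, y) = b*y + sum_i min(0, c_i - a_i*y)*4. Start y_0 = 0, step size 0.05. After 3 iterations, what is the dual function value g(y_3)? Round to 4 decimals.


Dual ascent for LP: min 14*x1 + 3*x2, 4*x1 + 5*x2 = 19, 0 <= x_i <= 4
Step 1: y^k = 0.0, reduced costs: (14.0, 3.0)
  x^k = (0.0, 0.0), subgradient = b - a^T x = 19.0
  y^{k+1} = 0.0 + 0.05*19.0 = 0.95
Step 2: y^k = 0.95, reduced costs: (10.2, -1.75)
  x^k = (0.0, 4.0), subgradient = b - a^T x = -1.0
  y^{k+1} = 0.95 + 0.05*-1.0 = 0.9
Step 3: y^k = 0.9, reduced costs: (10.4, -1.5)
  x^k = (0.0, 4.0), subgradient = b - a^T x = -1.0
  y^{k+1} = 0.9 + 0.05*-1.0 = 0.85
Dual objective at y_3 = 0.85: reduced costs (10.6, -1.25), box minimizer x = (0.0, 4.0)
g(y_3) = b*y + (c1 - a1*y)*x1 + (c2 - a2*y)*x2 = 19*0.85 + 10.6*0.0 + (-1.25)*4.0 = 16.15 + 0.0 - 5.0 = 11.15


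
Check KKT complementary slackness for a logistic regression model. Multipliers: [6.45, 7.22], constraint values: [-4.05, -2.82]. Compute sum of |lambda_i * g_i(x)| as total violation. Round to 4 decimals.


KKT complementary slackness check:
lambda_1 * g_1 = 6.45 * -4.05 = -26.1225
lambda_2 * g_2 = 7.22 * -2.82 = -20.3604
Total violation = 26.1225 + 20.3604 = 46.4829


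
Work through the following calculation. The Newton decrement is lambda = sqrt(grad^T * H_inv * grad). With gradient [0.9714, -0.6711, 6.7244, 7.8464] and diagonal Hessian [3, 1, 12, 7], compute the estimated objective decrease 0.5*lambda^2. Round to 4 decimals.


Step 1: H is diagonal, so H^(-1) * g = [0.3238, -0.6711, 0.5604, 1.1209].
Step 2: g^T H^(-1) g = sum_i g_i^2 / H_ii
  = (0.9714)^2/3 + (-0.6711)^2/1 + (6.7244)^2/12 + (7.8464)^2/7
  = 0.3145 + 0.4504 + 3.7681 + 8.7951 = 13.3282
Step 3: Objective decrease = 0.5 * g^T H^(-1) g = 6.6641


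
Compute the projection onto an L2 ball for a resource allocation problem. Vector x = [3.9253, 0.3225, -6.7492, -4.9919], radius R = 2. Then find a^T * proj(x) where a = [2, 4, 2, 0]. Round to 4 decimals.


Step 1: Compute ||x|| (intermediates to 6 decimals).
||x|| = sqrt(3.9253^2 + 0.3225^2 + (-6.7492)^2 + (-4.9919)^2) = 9.272689
Step 2: Project.
Since ||x|| > R, scale = R/||x|| = 2/9.272689 = 0.215687, proj(x) = scale * x
proj(x) = [0.846636, 0.069559, -1.455715, -1.076688]
Step 3: Dot product.
a^T * proj(x) = 2*0.846636 + 4*0.069559 + 2*(-1.455715) + 0*(-1.076688) = -0.9399


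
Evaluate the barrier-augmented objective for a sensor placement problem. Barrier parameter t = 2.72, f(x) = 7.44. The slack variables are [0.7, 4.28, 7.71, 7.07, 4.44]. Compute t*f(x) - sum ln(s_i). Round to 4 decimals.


Step 1: Compute log-barrier.
ln values: [-0.3567, 1.454, 2.0425, 1.9559, 1.4907]
phi = -(-0.3567 + 1.454 + 2.0425 + 1.9559 + 1.4907) = -6.5863
Step 2: Compute augmented objective.
t*f(x) = 2.72*7.44 = 20.2368
Total = 20.2368 - 6.5863 = 13.6505


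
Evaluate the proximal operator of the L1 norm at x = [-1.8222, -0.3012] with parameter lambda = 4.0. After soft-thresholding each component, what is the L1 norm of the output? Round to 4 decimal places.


Soft-thresholding with lambda = 4.0:
prox(-1.8222) = sign(-1.8222)*max(|-1.8222| - 4.0, 0) = 0.0
prox(-0.3012) = sign(-0.3012)*max(|-0.3012| - 4.0, 0) = 0.0
prox(x) = [0.0, 0.0]
||prox(x)||_1 = 0.0 + 0.0 = 0.0


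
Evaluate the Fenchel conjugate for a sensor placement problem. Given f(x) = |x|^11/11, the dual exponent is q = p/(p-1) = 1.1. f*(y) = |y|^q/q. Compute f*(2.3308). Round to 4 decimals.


The conjugate exponent q satisfies 1/p + 1/q = 1.
p = 11, so q = 11/(11 - 1) = 1.1
|y|^q = 2.3308^1.1 = 2.5366
f*(2.3308) = 2.5366 / 1.1 = 2.306


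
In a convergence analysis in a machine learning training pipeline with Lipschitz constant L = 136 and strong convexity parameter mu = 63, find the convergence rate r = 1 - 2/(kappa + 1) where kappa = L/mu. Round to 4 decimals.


Step 1: Compute the condition number.
kappa = L/mu = 136/63 = 2.1587
Step 2: Compute the convergence rate.
r = 1 - 2/(kappa + 1) = 1 - 2*mu/(L + mu) = (L - mu)/(L + mu) = 73/199 = 0.3668


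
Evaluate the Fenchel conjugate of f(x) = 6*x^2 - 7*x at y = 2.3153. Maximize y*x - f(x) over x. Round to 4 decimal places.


f*(y) = sup_x {y*x - a*x^2 - b*x} = sup_x {(y-b)*x - a*x^2}
FOC: (y - b) - 2a*x = 0 => x* = (y - b)/(2a)
x* = (2.3153 + 7)/(2*6) = 0.7763
f*(2.3153) = (y-b)^2/(4a) = (2.3153 + 7)^2/(4*6)
= 86.7748/24 = 3.6156


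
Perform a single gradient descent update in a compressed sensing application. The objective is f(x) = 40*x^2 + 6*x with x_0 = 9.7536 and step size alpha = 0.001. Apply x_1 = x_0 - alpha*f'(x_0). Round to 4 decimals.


We compute the gradient at x_0 and apply the update.
f'(x) = 80*x + 6
f'(9.7536) = 80*9.7536 + 6 = 786.288
x_1 = 9.7536 - 0.001*786.288 = 8.9673


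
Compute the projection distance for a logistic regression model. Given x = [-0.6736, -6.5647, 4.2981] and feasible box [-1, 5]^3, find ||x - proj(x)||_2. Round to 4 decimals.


Project each component onto [-1, 5].
clip(-0.6736) = -0.6736, clip(-6.5647) = -1.0, clip(4.2981) = 4.2981
Projection = [-0.6736, -1.0, 4.2981]
Squared diffs: [0.0, 30.9659, 0.0]
Distance = sqrt(30.9659) = 5.5647


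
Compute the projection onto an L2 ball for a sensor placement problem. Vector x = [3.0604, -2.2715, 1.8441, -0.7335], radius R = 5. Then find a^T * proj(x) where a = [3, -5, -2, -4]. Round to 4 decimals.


Step 1: Compute ||x|| (intermediates to 6 decimals).
||x|| = sqrt(3.0604^2 + (-2.2715)^2 + 1.8441^2 + (-0.7335)^2) = 4.297032
Step 2: Project.
Since ||x|| <= R, proj = x (no scaling needed).
proj(x) = [3.0604, -2.2715, 1.8441, -0.7335]
Step 3: Dot product.
a^T * proj(x) = 3*3.0604 - 5*(-2.2715) - 2*1.8441 - 4*(-0.7335) = 19.7845


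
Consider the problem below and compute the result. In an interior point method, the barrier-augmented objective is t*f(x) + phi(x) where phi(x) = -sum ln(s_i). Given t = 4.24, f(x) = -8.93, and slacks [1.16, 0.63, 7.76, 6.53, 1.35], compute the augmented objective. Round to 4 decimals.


Step 1: Compute log-barrier.
ln values: [0.1484, -0.462, 2.049, 1.8764, 0.3001]
phi = -(0.1484 - 0.462 + 2.049 + 1.8764 + 0.3001) = -3.9119
Step 2: Compute augmented objective.
t*f(x) = 4.24*-8.93 = -37.8632
Total = -37.8632 - 3.9119 = -41.7751


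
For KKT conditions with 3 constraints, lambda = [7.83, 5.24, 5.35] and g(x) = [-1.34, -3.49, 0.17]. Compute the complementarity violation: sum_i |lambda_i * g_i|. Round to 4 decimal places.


KKT complementary slackness check:
lambda_1 * g_1 = 7.83 * -1.34 = -10.4922
lambda_2 * g_2 = 5.24 * -3.49 = -18.2876
lambda_3 * g_3 = 5.35 * 0.17 = 0.9095
Total violation = 10.4922 + 18.2876 + 0.9095 = 29.6893


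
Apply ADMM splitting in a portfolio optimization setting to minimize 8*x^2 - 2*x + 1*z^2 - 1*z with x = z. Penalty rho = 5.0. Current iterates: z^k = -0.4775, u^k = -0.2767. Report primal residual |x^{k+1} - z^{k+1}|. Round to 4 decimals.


ADMM iteration with rho = 5.0, z^k = -0.4775, u^k = -0.2767
Step 1: x-update.
Minimize 8*x^2 - 2*x + (5.0/2)*(x + 0.4775 - 0.2767)^2
FOC: (2*8 + 5.0)*x = 2 + 5.0*(-0.4775 + 0.2767)
x^{k+1} = 0.0474
Step 2: z-update.
Minimize 1*z^2 - 1*z + (5.0/2)*(0.0474 - z - 0.2767)^2
FOC: (2*1 + 5.0)*z = 1 + 5.0*(0.0474 - 0.2767)
z^{k+1} = -0.0209
Step 3: u-update.
u^{k+1} = -0.2767 + 0.0474 + 0.0209 = -0.2084
Step 4: Primal residual = |0.0474 + 0.0209| = 0.0683


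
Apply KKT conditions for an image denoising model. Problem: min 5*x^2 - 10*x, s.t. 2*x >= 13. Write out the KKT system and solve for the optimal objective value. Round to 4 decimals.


Step 1: Try lambda = 0 (constraint inactive).
x_unc = 10/(2*5) = 1.0
Check: 2*1.0 = 2.0 < 13 -- violated!
Step 2: Constraint must be active: 2*x = 13
x* = 13/2 = 6.5
lambda = (2*5*6.5 - 10)/2 = 27.5
Step 3: Compute optimal value.
f(x*) = 5*6.5^2 - 10*6.5 = 146.25


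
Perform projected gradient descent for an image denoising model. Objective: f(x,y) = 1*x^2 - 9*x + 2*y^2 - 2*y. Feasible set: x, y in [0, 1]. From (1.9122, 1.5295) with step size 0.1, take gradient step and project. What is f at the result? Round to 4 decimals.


Step 1: Compute gradient at (1.9122, 1.5295).
grad_x = 2*1*1.9122 - 9 = -5.1756
grad_y = 2*2*1.5295 - 2 = 4.118
Step 2: Gradient step.
x_raw = 1.9122 - 0.1*-5.1756 = 2.4298
y_raw = 1.5295 - 0.1*4.118 = 1.1177
Step 3: Project onto [0, 1].
x_proj = clip(2.4298) = 1.0
y_proj = clip(1.1177) = 1.0
Step 4: Evaluate f.
f(1.0, 1.0) = -8.0


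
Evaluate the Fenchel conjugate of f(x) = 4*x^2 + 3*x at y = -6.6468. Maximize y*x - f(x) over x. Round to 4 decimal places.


f*(y) = sup_x {y*x - a*x^2 - b*x} = sup_x {(y-b)*x - a*x^2}
FOC: (y - b) - 2a*x = 0 => x* = (y - b)/(2a)
x* = (-6.6468 - 3)/(2*4) = -1.2059
f*(-6.6468) = (y-b)^2/(4a) = (-6.6468 - 3)^2/(4*4)
= 93.0608/16 = 5.8163


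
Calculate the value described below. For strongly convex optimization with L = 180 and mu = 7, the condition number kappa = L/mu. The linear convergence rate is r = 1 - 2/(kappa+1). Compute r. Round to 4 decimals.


Step 1: Compute the condition number.
kappa = L/mu = 180/7 = 25.7143
Step 2: Compute the convergence rate.
r = 1 - 2/(kappa + 1) = 1 - 2*mu/(L + mu) = (L - mu)/(L + mu) = 173/187 = 0.9251


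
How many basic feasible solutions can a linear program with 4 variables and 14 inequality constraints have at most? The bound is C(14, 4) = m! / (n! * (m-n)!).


Each vertex corresponds to some choice of n active constraints out of m, so the number of vertices is at most C(m, n) = m! / (n!(m-n)!).
m = 14, n = 4
Numerator: 14 * 13 * 12 * 11
Denominator: 4! = 24
C(14, 4) = 1001


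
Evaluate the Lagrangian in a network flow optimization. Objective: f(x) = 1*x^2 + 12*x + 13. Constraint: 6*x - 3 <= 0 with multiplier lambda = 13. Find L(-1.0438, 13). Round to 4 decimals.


Step 1: Evaluate f(x).
f(-1.0438) = 1*(-1.0438)^2 + 12*(-1.0438) + 13 = 1.5639
Step 2: Evaluate g(x).
g(-1.0438) = 6*-1.0438 - 3 = -9.2628
Step 3: Compute Lagrangian.
L = 1.5639 + 13*-9.2628 = -118.8525


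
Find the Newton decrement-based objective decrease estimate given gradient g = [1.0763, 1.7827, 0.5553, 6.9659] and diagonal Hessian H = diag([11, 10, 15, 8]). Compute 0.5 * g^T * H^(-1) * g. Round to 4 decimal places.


Step 1: H is diagonal, so H^(-1) * g = [0.0978, 0.1783, 0.037, 0.8707].
Step 2: g^T H^(-1) g = sum_i g_i^2 / H_ii
  = (1.0763)^2/11 + (1.7827)^2/10 + (0.5553)^2/15 + (6.9659)^2/8
  = 0.1053 + 0.3178 + 0.0206 + 6.0655 = 6.5091
Step 3: Objective decrease = 0.5 * g^T H^(-1) g = 3.2546


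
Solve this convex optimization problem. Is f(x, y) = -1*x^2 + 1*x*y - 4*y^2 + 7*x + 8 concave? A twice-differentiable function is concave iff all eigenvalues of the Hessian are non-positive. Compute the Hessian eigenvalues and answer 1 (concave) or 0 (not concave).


The Hessian of f(x,y) = -1*x^2 + 1*x*y - 4*y^2 + 7*x + 8 is:
H = [[-2, 1], [1, -8]]
Trace = -2 - 8 = -10
Determinant = -2*-8 - (1)^2 = 15
Discriminant = (-10)^2 - 4*15 = 40.0
Eigenvalues: lambda_1 = -8.1623, lambda_2 = -1.8377
The function is concave.

1


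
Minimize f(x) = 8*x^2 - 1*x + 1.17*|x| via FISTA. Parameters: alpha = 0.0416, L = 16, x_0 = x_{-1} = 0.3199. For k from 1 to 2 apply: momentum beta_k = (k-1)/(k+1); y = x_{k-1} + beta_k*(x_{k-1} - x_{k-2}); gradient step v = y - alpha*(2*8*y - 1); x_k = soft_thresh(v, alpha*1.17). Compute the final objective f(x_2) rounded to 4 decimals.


FISTA on f(x) = 8*x^2 - 1*x + 1.17*|x|
L = 16, alpha = 0.0416
Iteration 1: beta = 0.0, y = 0.3199 + 0.0*(0.3199 - 0.3199) = 0.3199
  grad(y) = 4.1184, v = y - alpha*grad = 0.1486
  prox(v) = soft_thresh(0.1486, 0.0487) = 0.0999
Iteration 2: beta = 0.3333, y = 0.0999 + 0.3333*(0.0999 - 0.3199) = 0.0266
  grad(y) = -0.5749, v = y - alpha*grad = 0.0505
  prox(v) = soft_thresh(0.0505, 0.0487) = 0.0018
f(x_2) = 8*0.0018^2 - 1*0.0018 + 1.17*|0.0018| = 0.0003


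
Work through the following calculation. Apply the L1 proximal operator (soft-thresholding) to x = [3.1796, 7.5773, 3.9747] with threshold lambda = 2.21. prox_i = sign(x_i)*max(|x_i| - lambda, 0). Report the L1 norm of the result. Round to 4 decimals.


Soft-thresholding with lambda = 2.21:
prox(3.1796) = sign(3.1796)*max(|3.1796| - 2.21, 0) = 0.9696
prox(7.5773) = sign(7.5773)*max(|7.5773| - 2.21, 0) = 5.3673
prox(3.9747) = sign(3.9747)*max(|3.9747| - 2.21, 0) = 1.7647
prox(x) = [0.9696, 5.3673, 1.7647]
||prox(x)||_1 = 0.9696 + 5.3673 + 1.7647 = 8.1016


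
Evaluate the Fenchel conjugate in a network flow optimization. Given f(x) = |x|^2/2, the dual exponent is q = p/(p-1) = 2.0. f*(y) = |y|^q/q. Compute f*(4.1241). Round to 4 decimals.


The conjugate exponent q satisfies 1/p + 1/q = 1.
p = 2, so q = 2/(2 - 1) = 2.0
|y|^q = 4.1241^2.0 = 17.0082
f*(4.1241) = 17.0082 / 2.0 = 8.5041


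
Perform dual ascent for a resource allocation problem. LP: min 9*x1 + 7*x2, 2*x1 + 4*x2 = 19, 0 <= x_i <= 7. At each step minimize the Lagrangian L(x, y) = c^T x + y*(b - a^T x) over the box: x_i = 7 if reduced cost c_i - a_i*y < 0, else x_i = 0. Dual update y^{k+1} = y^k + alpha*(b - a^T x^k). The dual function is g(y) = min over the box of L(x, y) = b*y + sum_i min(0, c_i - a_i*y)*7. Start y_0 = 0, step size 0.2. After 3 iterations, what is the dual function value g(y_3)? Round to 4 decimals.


Dual ascent for LP: min 9*x1 + 7*x2, 2*x1 + 4*x2 = 19, 0 <= x_i <= 7
Step 1: y^k = 0.0, reduced costs: (9.0, 7.0)
  x^k = (0.0, 0.0), subgradient = b - a^T x = 19.0
  y^{k+1} = 0.0 + 0.2*19.0 = 3.8
Step 2: y^k = 3.8, reduced costs: (1.4, -8.2)
  x^k = (0.0, 7.0), subgradient = b - a^T x = -9.0
  y^{k+1} = 3.8 + 0.2*-9.0 = 2.0
Step 3: y^k = 2.0, reduced costs: (5.0, -1.0)
  x^k = (0.0, 7.0), subgradient = b - a^T x = -9.0
  y^{k+1} = 2.0 + 0.2*-9.0 = 0.2
Dual objective at y_3 = 0.2: reduced costs (8.6, 6.2), box minimizer x = (0.0, 0.0)
g(y_3) = b*y + (c1 - a1*y)*x1 + (c2 - a2*y)*x2 = 19*0.2 + 8.6*0.0 + 6.2*0.0 = 3.8 + 0.0 + 0.0 = 3.8


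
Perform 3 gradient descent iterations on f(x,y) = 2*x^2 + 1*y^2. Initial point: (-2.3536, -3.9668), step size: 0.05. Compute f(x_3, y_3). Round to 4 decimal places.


Gradient descent on f(x,y) = 2*x^2 + 1*y^2.
Starting point: (-2.3536, -3.9668), alpha = 0.05
Step 1: grad_x = 2*2*-2.3536 = -9.4144, grad_y = 2*1*-3.9668 = -7.9336
  x_1 = -2.3536 - 0.05*-9.4144 = -1.8829
  y_1 = -3.9668 - 0.05*-7.9336 = -3.5701
Step 2: grad_x = 2*2*-1.8829 = -7.5315, grad_y = 2*1*-3.5701 = -7.1402
  x_2 = -1.8829 - 0.05*-7.5315 = -1.5063
  y_2 = -3.5701 - 0.05*-7.1402 = -3.2131
Step 3: grad_x = 2*2*-1.5063 = -6.0252, grad_y = 2*1*-3.2131 = -6.4262
  x_3 = -1.5063 - 0.05*-6.0252 = -1.205
  y_3 = -3.2131 - 0.05*-6.4262 = -2.8918
f(-1.205, -2.8918) = 2*(-1.205)^2 + 1*(-2.8918)^2 = 11.2667


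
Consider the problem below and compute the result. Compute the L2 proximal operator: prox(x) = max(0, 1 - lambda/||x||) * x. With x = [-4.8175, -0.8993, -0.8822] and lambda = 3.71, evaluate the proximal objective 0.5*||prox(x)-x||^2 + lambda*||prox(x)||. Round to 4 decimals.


Step 1: Compute ||x||.
||x|| = 4.9795
Step 2: Compute scaling factor.
scale = max(0, 1 - 3.71/4.9795) = 0.2549
Step 3: prox(x) = [-1.2282, -0.2293, -0.2249]
||prox(x)|| = 1.2695
Step 4: Proximal objective.
0.5*||prox-x||^2 = 6.8821
lambda*||prox|| = 4.7098
Total = 11.5919


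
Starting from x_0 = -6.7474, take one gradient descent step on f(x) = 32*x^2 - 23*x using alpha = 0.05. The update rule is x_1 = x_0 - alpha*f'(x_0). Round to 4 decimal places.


We compute the gradient at x_0 and apply the update.
f'(x) = 64*x - 23
f'(-6.7474) = 64*-6.7474 - 23 = -454.8336
x_1 = -6.7474 - 0.05*-454.8336 = 15.9943
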